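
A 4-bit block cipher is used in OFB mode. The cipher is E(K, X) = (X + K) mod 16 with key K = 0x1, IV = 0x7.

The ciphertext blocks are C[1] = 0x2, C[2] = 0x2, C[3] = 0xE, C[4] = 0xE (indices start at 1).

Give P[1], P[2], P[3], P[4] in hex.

OFB decryption: S_i = E(K, S_{i−1}) with S_{0} = IV; P_i = C_i ⊕ S_i.
P[1]: S = E(K, 0x7) = 0x8; 0x2 ⊕ 0x8 = 0xA.
P[2]: S = E(K, 0x8) = 0x9; 0x2 ⊕ 0x9 = 0xB.
P[3]: S = E(K, 0x9) = 0xA; 0xE ⊕ 0xA = 0x4.
P[4]: S = E(K, 0xA) = 0xB; 0xE ⊕ 0xB = 0x5.

P[1] = 0xA, P[2] = 0xB, P[3] = 0x4, P[4] = 0x5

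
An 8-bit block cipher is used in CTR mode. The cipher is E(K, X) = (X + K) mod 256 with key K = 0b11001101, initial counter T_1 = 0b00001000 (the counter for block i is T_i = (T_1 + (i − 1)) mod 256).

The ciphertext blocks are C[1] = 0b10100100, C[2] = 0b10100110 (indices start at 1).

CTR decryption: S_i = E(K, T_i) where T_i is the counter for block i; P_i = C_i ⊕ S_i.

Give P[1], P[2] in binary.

P[1] = 0b01110001, P[2] = 0b01110000

P[1]: T = 0b00001000, S = E(K, T) = 0b11010101; 0b10100100 ⊕ 0b11010101 = 0b01110001.
P[2]: T = 0b00001001, S = E(K, T) = 0b11010110; 0b10100110 ⊕ 0b11010110 = 0b01110000.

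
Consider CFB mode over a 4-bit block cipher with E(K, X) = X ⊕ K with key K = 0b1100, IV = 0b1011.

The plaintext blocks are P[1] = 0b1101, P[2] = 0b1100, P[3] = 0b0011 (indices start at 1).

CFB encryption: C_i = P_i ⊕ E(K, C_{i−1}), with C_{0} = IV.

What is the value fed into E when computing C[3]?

C[1]: E(K, 0b1011) = 0b0111; 0b1101 ⊕ 0b0111 = 0b1010.
C[2]: E(K, 0b1010) = 0b0110; 0b1100 ⊕ 0b0110 = 0b1010.
C[3]: E(K, 0b1010) = 0b0110; 0b0011 ⊕ 0b0110 = 0b0101.
So the input to E for block [3] is 0b1010.

0b1010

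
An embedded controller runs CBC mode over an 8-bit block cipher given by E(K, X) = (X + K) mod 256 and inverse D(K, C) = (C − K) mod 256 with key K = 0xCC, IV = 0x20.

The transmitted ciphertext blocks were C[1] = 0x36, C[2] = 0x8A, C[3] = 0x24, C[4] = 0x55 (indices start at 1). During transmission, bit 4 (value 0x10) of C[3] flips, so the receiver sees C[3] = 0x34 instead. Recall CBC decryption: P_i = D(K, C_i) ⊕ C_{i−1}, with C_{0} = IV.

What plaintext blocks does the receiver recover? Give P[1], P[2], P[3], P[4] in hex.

P[1] = 0x4A, P[2] = 0x88, P[3] = 0xE2, P[4] = 0xBD

Only C[3] changed, to 0x34. In CBC, a change in C_i garbles P_i and flips the same bit in P_{i+1}. Decrypting the received ciphertext:
P[1]: D(K, 0x36) = 0x6A; 0x6A ⊕ 0x20 = 0x4A.
P[2]: D(K, 0x8A) = 0xBE; 0xBE ⊕ 0x36 = 0x88.
P[3]: D(K, 0x34) = 0x68; 0x68 ⊕ 0x8A = 0xE2.
P[4]: D(K, 0x55) = 0x89; 0x89 ⊕ 0x34 = 0xBD.
Blocks that differ from the original plaintext: P[3], P[4].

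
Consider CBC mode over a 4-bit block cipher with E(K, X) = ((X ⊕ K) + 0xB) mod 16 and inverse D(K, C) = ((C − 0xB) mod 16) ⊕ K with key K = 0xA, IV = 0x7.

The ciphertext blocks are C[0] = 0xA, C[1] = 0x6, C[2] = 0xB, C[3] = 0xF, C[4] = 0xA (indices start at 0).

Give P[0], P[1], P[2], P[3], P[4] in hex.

P[0] = 0x2, P[1] = 0xB, P[2] = 0xC, P[3] = 0x5, P[4] = 0xA

CBC decryption: P_i = D(K, C_i) ⊕ C_{i−1}, with C_{−1} = IV.
P[0]: D(K, 0xA) = 0x5; 0x5 ⊕ 0x7 = 0x2.
P[1]: D(K, 0x6) = 0x1; 0x1 ⊕ 0xA = 0xB.
P[2]: D(K, 0xB) = 0xA; 0xA ⊕ 0x6 = 0xC.
P[3]: D(K, 0xF) = 0xE; 0xE ⊕ 0xB = 0x5.
P[4]: D(K, 0xA) = 0x5; 0x5 ⊕ 0xF = 0xA.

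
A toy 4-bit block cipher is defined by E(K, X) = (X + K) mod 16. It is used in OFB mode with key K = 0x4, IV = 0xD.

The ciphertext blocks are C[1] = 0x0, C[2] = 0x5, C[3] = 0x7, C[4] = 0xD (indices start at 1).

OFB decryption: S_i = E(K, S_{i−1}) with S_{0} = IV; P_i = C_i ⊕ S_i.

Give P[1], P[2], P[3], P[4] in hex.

P[1]: S = E(K, 0xD) = 0x1; 0x0 ⊕ 0x1 = 0x1.
P[2]: S = E(K, 0x1) = 0x5; 0x5 ⊕ 0x5 = 0x0.
P[3]: S = E(K, 0x5) = 0x9; 0x7 ⊕ 0x9 = 0xE.
P[4]: S = E(K, 0x9) = 0xD; 0xD ⊕ 0xD = 0x0.

P[1] = 0x1, P[2] = 0x0, P[3] = 0xE, P[4] = 0x0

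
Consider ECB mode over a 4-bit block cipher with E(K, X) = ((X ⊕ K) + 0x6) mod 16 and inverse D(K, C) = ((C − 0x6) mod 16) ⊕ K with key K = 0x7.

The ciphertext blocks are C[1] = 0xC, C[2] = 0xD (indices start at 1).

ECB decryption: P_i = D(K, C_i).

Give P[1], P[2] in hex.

P[1] = 0x1, P[2] = 0x0

P[1]: D(K, 0xC) = 0x1.
P[2]: D(K, 0xD) = 0x0.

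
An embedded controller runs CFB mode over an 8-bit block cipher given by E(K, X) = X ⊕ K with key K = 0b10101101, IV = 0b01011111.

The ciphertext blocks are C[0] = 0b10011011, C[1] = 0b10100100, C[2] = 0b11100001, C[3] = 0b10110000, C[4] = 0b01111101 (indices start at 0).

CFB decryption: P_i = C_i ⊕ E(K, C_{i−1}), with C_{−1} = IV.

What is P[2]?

P[2]: E(K, 0b10100100) = 0b00001001; 0b11100001 ⊕ 0b00001001 = 0b11101000.

P[2] = 0b11101000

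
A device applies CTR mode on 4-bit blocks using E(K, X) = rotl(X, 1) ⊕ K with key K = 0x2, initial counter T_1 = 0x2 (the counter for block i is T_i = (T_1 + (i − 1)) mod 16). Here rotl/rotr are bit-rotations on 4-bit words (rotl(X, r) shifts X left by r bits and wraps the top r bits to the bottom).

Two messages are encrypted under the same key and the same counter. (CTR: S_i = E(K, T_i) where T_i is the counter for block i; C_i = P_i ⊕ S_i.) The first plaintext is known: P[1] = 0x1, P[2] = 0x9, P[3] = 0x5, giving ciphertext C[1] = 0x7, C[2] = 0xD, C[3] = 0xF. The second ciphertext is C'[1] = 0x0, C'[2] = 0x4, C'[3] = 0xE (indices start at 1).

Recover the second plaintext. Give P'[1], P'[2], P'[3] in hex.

In CTR with a reused counter, both messages share the same keystream S_i, so C_i ⊕ C'_i = P_i ⊕ P'_i and thus P'_i = P_i ⊕ C_i ⊕ C'_i.
P'[1]: 0x1 ⊕ 0x7 ⊕ 0x0 = 0x6.
P'[2]: 0x9 ⊕ 0xD ⊕ 0x4 = 0x0.
P'[3]: 0x5 ⊕ 0xF ⊕ 0xE = 0x4.

P'[1] = 0x6, P'[2] = 0x0, P'[3] = 0x4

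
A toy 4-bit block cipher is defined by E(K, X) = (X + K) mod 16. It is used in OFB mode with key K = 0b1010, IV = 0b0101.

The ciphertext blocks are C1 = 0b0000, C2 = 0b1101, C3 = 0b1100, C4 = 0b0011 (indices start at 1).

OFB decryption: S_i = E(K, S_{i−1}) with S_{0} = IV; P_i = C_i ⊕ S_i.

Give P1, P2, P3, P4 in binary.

P1 = 0b1111, P2 = 0b0100, P3 = 0b1111, P4 = 0b1110

P1: S = E(K, 0b0101) = 0b1111; 0b0000 ⊕ 0b1111 = 0b1111.
P2: S = E(K, 0b1111) = 0b1001; 0b1101 ⊕ 0b1001 = 0b0100.
P3: S = E(K, 0b1001) = 0b0011; 0b1100 ⊕ 0b0011 = 0b1111.
P4: S = E(K, 0b0011) = 0b1101; 0b0011 ⊕ 0b1101 = 0b1110.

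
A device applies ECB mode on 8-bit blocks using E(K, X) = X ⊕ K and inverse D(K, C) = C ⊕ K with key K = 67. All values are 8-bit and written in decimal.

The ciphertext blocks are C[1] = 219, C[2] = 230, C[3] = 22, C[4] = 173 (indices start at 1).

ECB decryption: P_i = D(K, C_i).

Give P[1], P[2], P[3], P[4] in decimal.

P[1] = 152, P[2] = 165, P[3] = 85, P[4] = 238

P[1]: D(K, 219) = 152.
P[2]: D(K, 230) = 165.
P[3]: D(K, 22) = 85.
P[4]: D(K, 173) = 238.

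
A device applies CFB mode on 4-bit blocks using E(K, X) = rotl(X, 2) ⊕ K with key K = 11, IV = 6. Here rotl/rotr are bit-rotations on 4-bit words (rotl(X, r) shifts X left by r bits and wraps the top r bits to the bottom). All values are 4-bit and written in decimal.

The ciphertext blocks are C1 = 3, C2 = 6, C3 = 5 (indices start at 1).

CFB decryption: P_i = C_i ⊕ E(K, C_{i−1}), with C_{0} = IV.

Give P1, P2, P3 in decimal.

P1: E(K, 6) = 2; 3 ⊕ 2 = 1.
P2: E(K, 3) = 7; 6 ⊕ 7 = 1.
P3: E(K, 6) = 2; 5 ⊕ 2 = 7.

P1 = 1, P2 = 1, P3 = 7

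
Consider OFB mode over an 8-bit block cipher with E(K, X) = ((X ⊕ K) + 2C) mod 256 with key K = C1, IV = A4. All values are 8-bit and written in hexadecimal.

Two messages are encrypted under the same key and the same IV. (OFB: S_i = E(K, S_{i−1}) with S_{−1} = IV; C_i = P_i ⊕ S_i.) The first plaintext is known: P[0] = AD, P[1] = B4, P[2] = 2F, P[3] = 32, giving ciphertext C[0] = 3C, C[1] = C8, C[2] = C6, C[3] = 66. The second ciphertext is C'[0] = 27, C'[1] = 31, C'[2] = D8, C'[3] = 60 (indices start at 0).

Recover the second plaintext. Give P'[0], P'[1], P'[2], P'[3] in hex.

P'[0] = B6, P'[1] = 4D, P'[2] = 31, P'[3] = 34

In OFB with a reused IV, both messages share the same keystream S_i, so C_i ⊕ C'_i = P_i ⊕ P'_i and thus P'_i = P_i ⊕ C_i ⊕ C'_i.
P'[0]: AD ⊕ 3C ⊕ 27 = B6.
P'[1]: B4 ⊕ C8 ⊕ 31 = 4D.
P'[2]: 2F ⊕ C6 ⊕ D8 = 31.
P'[3]: 32 ⊕ 66 ⊕ 60 = 34.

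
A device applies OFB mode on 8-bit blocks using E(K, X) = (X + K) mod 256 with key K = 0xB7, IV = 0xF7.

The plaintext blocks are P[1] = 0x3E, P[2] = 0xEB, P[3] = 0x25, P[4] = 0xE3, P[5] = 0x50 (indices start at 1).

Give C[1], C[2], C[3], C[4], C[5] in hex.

C[1] = 0x90, C[2] = 0x8E, C[3] = 0x39, C[4] = 0x30, C[5] = 0xDA

OFB encryption: S_i = E(K, S_{i−1}) with S_{0} = IV; C_i = P_i ⊕ S_i.
C[1]: S = E(K, 0xF7) = 0xAE; 0x3E ⊕ 0xAE = 0x90.
C[2]: S = E(K, 0xAE) = 0x65; 0xEB ⊕ 0x65 = 0x8E.
C[3]: S = E(K, 0x65) = 0x1C; 0x25 ⊕ 0x1C = 0x39.
C[4]: S = E(K, 0x1C) = 0xD3; 0xE3 ⊕ 0xD3 = 0x30.
C[5]: S = E(K, 0xD3) = 0x8A; 0x50 ⊕ 0x8A = 0xDA.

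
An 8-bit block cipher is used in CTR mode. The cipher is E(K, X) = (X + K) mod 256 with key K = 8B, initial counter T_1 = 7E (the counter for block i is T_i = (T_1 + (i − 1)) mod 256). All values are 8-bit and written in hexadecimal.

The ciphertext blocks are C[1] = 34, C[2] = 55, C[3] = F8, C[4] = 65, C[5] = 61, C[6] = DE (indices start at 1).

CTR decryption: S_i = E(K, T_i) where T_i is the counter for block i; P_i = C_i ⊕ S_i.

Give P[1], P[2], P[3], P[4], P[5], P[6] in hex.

P[1] = 3D, P[2] = 5F, P[3] = F3, P[4] = 69, P[5] = 6C, P[6] = D0

P[1]: T = 7E, S = E(K, T) = 09; 34 ⊕ 09 = 3D.
P[2]: T = 7F, S = E(K, T) = 0A; 55 ⊕ 0A = 5F.
P[3]: T = 80, S = E(K, T) = 0B; F8 ⊕ 0B = F3.
P[4]: T = 81, S = E(K, T) = 0C; 65 ⊕ 0C = 69.
P[5]: T = 82, S = E(K, T) = 0D; 61 ⊕ 0D = 6C.
P[6]: T = 83, S = E(K, T) = 0E; DE ⊕ 0E = D0.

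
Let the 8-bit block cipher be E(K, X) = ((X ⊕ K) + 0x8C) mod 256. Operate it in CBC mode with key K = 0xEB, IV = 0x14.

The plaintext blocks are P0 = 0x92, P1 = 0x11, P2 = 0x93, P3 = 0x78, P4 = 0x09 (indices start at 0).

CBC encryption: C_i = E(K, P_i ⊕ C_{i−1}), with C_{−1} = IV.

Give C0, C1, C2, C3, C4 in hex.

C0: P0 ⊕ 0x14 = 0x86; E(K, 0x86) = 0xF9.
C1: P1 ⊕ 0xF9 = 0xE8; E(K, 0xE8) = 0x8F.
C2: P2 ⊕ 0x8F = 0x1C; E(K, 0x1C) = 0x83.
C3: P3 ⊕ 0x83 = 0xFB; E(K, 0xFB) = 0x9C.
C4: P4 ⊕ 0x9C = 0x95; E(K, 0x95) = 0x0A.

C0 = 0xF9, C1 = 0x8F, C2 = 0x83, C3 = 0x9C, C4 = 0x0A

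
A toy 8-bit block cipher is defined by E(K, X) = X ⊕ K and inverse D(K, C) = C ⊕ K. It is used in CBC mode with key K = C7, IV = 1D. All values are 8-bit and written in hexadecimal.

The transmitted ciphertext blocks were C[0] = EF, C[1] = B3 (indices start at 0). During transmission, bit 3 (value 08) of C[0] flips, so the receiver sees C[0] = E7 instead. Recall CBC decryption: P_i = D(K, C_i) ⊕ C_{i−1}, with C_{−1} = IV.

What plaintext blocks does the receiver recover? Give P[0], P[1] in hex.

P[0] = 3D, P[1] = 93

Only C[0] changed, to E7. In CBC, a change in C_i garbles P_i and flips the same bit in P_{i+1}. Decrypting the received ciphertext:
P[0]: D(K, E7) = 20; 20 ⊕ 1D = 3D.
P[1]: D(K, B3) = 74; 74 ⊕ E7 = 93.
Blocks that differ from the original plaintext: P[0], P[1].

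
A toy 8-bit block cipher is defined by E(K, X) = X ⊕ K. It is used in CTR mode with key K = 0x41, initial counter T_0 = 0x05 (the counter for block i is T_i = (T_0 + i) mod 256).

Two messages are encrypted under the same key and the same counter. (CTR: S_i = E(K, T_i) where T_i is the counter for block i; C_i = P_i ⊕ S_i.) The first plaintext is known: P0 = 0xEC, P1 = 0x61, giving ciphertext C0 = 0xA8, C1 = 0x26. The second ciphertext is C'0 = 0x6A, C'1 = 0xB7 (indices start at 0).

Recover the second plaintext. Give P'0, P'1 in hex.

In CTR with a reused counter, both messages share the same keystream S_i, so C_i ⊕ C'_i = P_i ⊕ P'_i and thus P'_i = P_i ⊕ C_i ⊕ C'_i.
P'0: 0xEC ⊕ 0xA8 ⊕ 0x6A = 0x2E.
P'1: 0x61 ⊕ 0x26 ⊕ 0xB7 = 0xF0.

P'0 = 0x2E, P'1 = 0xF0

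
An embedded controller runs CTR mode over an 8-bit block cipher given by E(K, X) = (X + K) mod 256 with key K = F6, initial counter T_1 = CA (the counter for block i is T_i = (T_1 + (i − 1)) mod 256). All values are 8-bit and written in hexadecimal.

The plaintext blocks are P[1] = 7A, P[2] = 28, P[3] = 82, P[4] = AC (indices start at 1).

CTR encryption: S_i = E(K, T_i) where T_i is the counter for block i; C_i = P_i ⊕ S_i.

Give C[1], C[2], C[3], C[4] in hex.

C[1] = BA, C[2] = E9, C[3] = 40, C[4] = 6F

C[1]: T = CA, S = E(K, T) = C0; 7A ⊕ C0 = BA.
C[2]: T = CB, S = E(K, T) = C1; 28 ⊕ C1 = E9.
C[3]: T = CC, S = E(K, T) = C2; 82 ⊕ C2 = 40.
C[4]: T = CD, S = E(K, T) = C3; AC ⊕ C3 = 6F.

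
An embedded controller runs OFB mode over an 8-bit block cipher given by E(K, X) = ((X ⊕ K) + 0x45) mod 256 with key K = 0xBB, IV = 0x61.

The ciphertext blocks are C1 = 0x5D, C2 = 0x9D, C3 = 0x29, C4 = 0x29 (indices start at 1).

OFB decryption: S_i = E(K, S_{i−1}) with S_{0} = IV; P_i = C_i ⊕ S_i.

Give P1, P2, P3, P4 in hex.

P1 = 0x42, P2 = 0x74, P3 = 0xBE, P4 = 0x58

P1: S = E(K, 0x61) = 0x1F; 0x5D ⊕ 0x1F = 0x42.
P2: S = E(K, 0x1F) = 0xE9; 0x9D ⊕ 0xE9 = 0x74.
P3: S = E(K, 0xE9) = 0x97; 0x29 ⊕ 0x97 = 0xBE.
P4: S = E(K, 0x97) = 0x71; 0x29 ⊕ 0x71 = 0x58.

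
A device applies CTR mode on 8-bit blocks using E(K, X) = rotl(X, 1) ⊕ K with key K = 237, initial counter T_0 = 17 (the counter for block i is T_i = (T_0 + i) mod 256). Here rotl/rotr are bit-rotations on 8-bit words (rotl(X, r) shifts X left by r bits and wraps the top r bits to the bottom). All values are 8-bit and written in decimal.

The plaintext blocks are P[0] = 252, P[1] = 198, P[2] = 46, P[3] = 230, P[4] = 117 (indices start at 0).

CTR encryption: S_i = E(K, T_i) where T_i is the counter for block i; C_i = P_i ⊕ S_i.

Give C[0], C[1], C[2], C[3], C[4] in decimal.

C[0] = 51, C[1] = 15, C[2] = 229, C[3] = 35, C[4] = 178

C[0]: T = 17, S = E(K, T) = 207; 252 ⊕ 207 = 51.
C[1]: T = 18, S = E(K, T) = 201; 198 ⊕ 201 = 15.
C[2]: T = 19, S = E(K, T) = 203; 46 ⊕ 203 = 229.
C[3]: T = 20, S = E(K, T) = 197; 230 ⊕ 197 = 35.
C[4]: T = 21, S = E(K, T) = 199; 117 ⊕ 199 = 178.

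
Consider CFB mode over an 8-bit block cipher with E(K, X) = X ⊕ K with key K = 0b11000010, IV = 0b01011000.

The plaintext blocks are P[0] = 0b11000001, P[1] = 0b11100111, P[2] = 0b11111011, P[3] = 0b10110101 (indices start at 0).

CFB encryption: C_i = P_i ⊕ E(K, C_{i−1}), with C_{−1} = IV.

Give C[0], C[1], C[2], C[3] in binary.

C[0]: E(K, 0b01011000) = 0b10011010; 0b11000001 ⊕ 0b10011010 = 0b01011011.
C[1]: E(K, 0b01011011) = 0b10011001; 0b11100111 ⊕ 0b10011001 = 0b01111110.
C[2]: E(K, 0b01111110) = 0b10111100; 0b11111011 ⊕ 0b10111100 = 0b01000111.
C[3]: E(K, 0b01000111) = 0b10000101; 0b10110101 ⊕ 0b10000101 = 0b00110000.

C[0] = 0b01011011, C[1] = 0b01111110, C[2] = 0b01000111, C[3] = 0b00110000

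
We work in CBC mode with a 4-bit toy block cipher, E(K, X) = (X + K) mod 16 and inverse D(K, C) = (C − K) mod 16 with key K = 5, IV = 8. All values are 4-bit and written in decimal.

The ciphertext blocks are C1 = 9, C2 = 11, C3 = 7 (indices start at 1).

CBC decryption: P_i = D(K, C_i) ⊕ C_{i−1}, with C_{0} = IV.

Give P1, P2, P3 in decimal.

P1: D(K, 9) = 4; 4 ⊕ 8 = 12.
P2: D(K, 11) = 6; 6 ⊕ 9 = 15.
P3: D(K, 7) = 2; 2 ⊕ 11 = 9.

P1 = 12, P2 = 15, P3 = 9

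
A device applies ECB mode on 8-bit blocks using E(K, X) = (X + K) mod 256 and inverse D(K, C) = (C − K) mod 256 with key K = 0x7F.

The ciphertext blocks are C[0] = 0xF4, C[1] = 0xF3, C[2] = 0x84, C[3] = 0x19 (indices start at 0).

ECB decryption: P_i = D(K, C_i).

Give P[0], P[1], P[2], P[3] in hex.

P[0]: D(K, 0xF4) = 0x75.
P[1]: D(K, 0xF3) = 0x74.
P[2]: D(K, 0x84) = 0x05.
P[3]: D(K, 0x19) = 0x9A.

P[0] = 0x75, P[1] = 0x74, P[2] = 0x05, P[3] = 0x9A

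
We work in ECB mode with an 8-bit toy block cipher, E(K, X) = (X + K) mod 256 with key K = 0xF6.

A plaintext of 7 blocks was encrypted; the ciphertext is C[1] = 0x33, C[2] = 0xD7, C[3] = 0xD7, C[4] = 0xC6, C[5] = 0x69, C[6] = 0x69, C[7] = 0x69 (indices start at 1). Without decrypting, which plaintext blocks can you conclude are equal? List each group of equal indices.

ECB encrypts each block independently with the same key, so equal ciphertext blocks imply equal plaintext blocks.
C[2] = C[3] = 0xD7, so P[2] = P[3].
C[5] = C[6] = C[7] = 0x69, so P[5] = P[6] = P[7].

P[2] = P[3]; P[5] = P[6] = P[7]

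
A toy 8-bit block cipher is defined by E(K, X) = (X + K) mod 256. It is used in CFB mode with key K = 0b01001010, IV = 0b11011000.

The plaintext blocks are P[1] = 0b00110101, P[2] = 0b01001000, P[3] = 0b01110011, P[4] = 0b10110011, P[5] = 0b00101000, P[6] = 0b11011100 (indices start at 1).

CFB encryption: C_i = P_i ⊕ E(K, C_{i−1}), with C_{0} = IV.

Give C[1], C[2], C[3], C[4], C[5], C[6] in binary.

C[1] = 0b00010111, C[2] = 0b00101001, C[3] = 0b00000000, C[4] = 0b11111001, C[5] = 0b01101011, C[6] = 0b01101001

C[1]: E(K, 0b11011000) = 0b00100010; 0b00110101 ⊕ 0b00100010 = 0b00010111.
C[2]: E(K, 0b00010111) = 0b01100001; 0b01001000 ⊕ 0b01100001 = 0b00101001.
C[3]: E(K, 0b00101001) = 0b01110011; 0b01110011 ⊕ 0b01110011 = 0b00000000.
C[4]: E(K, 0b00000000) = 0b01001010; 0b10110011 ⊕ 0b01001010 = 0b11111001.
C[5]: E(K, 0b11111001) = 0b01000011; 0b00101000 ⊕ 0b01000011 = 0b01101011.
C[6]: E(K, 0b01101011) = 0b10110101; 0b11011100 ⊕ 0b10110101 = 0b01101001.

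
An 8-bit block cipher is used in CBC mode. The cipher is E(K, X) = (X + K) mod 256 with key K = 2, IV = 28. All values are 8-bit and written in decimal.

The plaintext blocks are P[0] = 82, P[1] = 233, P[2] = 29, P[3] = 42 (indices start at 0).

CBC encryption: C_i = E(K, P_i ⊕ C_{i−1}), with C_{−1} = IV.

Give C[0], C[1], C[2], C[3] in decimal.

C[0]: P[0] ⊕ 28 = 78; E(K, 78) = 80.
C[1]: P[1] ⊕ 80 = 185; E(K, 185) = 187.
C[2]: P[2] ⊕ 187 = 166; E(K, 166) = 168.
C[3]: P[3] ⊕ 168 = 130; E(K, 130) = 132.

C[0] = 80, C[1] = 187, C[2] = 168, C[3] = 132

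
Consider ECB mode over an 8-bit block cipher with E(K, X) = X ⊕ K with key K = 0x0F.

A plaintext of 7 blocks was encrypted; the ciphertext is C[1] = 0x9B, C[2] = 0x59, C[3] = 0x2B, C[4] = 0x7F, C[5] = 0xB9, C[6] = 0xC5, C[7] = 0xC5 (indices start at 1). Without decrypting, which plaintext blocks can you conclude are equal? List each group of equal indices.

P[6] = P[7]

ECB encrypts each block independently with the same key, so equal ciphertext blocks imply equal plaintext blocks.
C[6] = C[7] = 0xC5, so P[6] = P[7].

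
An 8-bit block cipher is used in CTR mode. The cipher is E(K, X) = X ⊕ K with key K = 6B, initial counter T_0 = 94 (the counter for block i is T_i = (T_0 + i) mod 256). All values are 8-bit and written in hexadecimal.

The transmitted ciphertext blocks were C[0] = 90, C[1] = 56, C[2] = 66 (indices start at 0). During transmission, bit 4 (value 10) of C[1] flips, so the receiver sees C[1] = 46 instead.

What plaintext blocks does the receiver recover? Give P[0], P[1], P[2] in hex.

CTR decryption: S_i = E(K, T_i) where T_i is the counter for block i; P_i = C_i ⊕ S_i.
Only C[1] changed, to 46. In CTR, a change in C_i flips the same bit in P_i only; the keystream is unaffected. Decrypting the received ciphertext:
P[0]: T = 94, S = E(K, T) = FF; 90 ⊕ FF = 6F.
P[1]: T = 95, S = E(K, T) = FE; 46 ⊕ FE = B8.
P[2]: T = 96, S = E(K, T) = FD; 66 ⊕ FD = 9B.
Blocks that differ from the original plaintext: P[1].

P[0] = 6F, P[1] = B8, P[2] = 9B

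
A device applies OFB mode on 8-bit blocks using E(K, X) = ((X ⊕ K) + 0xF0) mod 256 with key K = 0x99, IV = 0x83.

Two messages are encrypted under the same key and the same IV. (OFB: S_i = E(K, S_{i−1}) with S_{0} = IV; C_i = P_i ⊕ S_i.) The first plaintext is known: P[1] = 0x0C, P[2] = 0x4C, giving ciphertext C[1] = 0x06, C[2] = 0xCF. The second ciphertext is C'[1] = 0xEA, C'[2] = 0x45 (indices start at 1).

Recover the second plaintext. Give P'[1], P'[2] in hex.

P'[1] = 0xE0, P'[2] = 0xC6

In OFB with a reused IV, both messages share the same keystream S_i, so C_i ⊕ C'_i = P_i ⊕ P'_i and thus P'_i = P_i ⊕ C_i ⊕ C'_i.
P'[1]: 0x0C ⊕ 0x06 ⊕ 0xEA = 0xE0.
P'[2]: 0x4C ⊕ 0xCF ⊕ 0x45 = 0xC6.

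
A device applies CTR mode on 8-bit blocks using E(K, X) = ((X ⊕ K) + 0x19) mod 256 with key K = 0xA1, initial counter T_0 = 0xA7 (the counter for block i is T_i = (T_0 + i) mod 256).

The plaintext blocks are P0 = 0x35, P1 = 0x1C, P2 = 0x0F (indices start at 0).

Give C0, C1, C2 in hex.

C0 = 0x2A, C1 = 0x3E, C2 = 0x2E

CTR encryption: S_i = E(K, T_i) where T_i is the counter for block i; C_i = P_i ⊕ S_i.
C0: T = 0xA7, S = E(K, T) = 0x1F; 0x35 ⊕ 0x1F = 0x2A.
C1: T = 0xA8, S = E(K, T) = 0x22; 0x1C ⊕ 0x22 = 0x3E.
C2: T = 0xA9, S = E(K, T) = 0x21; 0x0F ⊕ 0x21 = 0x2E.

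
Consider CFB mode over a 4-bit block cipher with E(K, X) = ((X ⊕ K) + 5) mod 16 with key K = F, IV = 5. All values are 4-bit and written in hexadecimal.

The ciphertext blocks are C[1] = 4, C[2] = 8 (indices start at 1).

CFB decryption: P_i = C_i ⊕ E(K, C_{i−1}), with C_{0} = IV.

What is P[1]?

P[1] = B

P[1]: E(K, 5) = F; 4 ⊕ F = B.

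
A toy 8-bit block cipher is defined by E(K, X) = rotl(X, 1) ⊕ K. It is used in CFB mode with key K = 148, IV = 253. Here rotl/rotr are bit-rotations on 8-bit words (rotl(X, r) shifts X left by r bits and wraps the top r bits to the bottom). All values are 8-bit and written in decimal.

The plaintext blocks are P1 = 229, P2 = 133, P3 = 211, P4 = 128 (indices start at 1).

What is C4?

C4 = 138

CFB encryption: C_i = P_i ⊕ E(K, C_{i−1}), with C_{0} = IV.
C1: E(K, 253) = 111; 229 ⊕ 111 = 138.
C2: E(K, 138) = 129; 133 ⊕ 129 = 4.
C3: E(K, 4) = 156; 211 ⊕ 156 = 79.
C4: E(K, 79) = 10; 128 ⊕ 10 = 138.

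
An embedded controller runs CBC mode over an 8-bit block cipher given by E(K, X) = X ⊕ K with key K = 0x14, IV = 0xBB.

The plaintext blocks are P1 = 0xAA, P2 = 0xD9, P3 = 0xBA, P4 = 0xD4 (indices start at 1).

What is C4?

C4 = 0xA6

CBC encryption: C_i = E(K, P_i ⊕ C_{i−1}), with C_{0} = IV.
C1: P1 ⊕ 0xBB = 0x11; E(K, 0x11) = 0x05.
C2: P2 ⊕ 0x05 = 0xDC; E(K, 0xDC) = 0xC8.
C3: P3 ⊕ 0xC8 = 0x72; E(K, 0x72) = 0x66.
C4: P4 ⊕ 0x66 = 0xB2; E(K, 0xB2) = 0xA6.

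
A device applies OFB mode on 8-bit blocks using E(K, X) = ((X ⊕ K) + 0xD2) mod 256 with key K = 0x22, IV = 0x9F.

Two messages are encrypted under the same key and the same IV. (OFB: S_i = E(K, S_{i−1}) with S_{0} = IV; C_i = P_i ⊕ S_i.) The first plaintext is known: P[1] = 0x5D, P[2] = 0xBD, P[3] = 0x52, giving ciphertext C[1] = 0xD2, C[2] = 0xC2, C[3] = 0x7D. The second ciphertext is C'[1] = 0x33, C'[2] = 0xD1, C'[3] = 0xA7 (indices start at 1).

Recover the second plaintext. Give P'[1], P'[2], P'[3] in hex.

P'[1] = 0xBC, P'[2] = 0xAE, P'[3] = 0x88

In OFB with a reused IV, both messages share the same keystream S_i, so C_i ⊕ C'_i = P_i ⊕ P'_i and thus P'_i = P_i ⊕ C_i ⊕ C'_i.
P'[1]: 0x5D ⊕ 0xD2 ⊕ 0x33 = 0xBC.
P'[2]: 0xBD ⊕ 0xC2 ⊕ 0xD1 = 0xAE.
P'[3]: 0x52 ⊕ 0x7D ⊕ 0xA7 = 0x88.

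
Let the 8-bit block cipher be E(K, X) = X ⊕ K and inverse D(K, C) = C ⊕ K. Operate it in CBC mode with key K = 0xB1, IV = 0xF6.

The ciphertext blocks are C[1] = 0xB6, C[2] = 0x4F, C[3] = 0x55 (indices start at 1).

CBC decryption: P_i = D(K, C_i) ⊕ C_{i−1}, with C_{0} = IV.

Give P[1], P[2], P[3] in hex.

P[1]: D(K, 0xB6) = 0x07; 0x07 ⊕ 0xF6 = 0xF1.
P[2]: D(K, 0x4F) = 0xFE; 0xFE ⊕ 0xB6 = 0x48.
P[3]: D(K, 0x55) = 0xE4; 0xE4 ⊕ 0x4F = 0xAB.

P[1] = 0xF1, P[2] = 0x48, P[3] = 0xAB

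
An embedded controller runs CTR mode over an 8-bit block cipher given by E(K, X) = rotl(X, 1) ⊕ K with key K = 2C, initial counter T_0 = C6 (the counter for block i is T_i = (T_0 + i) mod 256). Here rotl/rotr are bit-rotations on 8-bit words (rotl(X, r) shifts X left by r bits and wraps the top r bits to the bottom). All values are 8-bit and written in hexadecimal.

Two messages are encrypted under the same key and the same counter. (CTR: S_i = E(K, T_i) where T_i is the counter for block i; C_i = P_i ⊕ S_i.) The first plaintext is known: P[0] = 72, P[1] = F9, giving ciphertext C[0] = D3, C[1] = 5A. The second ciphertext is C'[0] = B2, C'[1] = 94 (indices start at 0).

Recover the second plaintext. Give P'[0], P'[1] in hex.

P'[0] = 13, P'[1] = 37

In CTR with a reused counter, both messages share the same keystream S_i, so C_i ⊕ C'_i = P_i ⊕ P'_i and thus P'_i = P_i ⊕ C_i ⊕ C'_i.
P'[0]: 72 ⊕ D3 ⊕ B2 = 13.
P'[1]: F9 ⊕ 5A ⊕ 94 = 37.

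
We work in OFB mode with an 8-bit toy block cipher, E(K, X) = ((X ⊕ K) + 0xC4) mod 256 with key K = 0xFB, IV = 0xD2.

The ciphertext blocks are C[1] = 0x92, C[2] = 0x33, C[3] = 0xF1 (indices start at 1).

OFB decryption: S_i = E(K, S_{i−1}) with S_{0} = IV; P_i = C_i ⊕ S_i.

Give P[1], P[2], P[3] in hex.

P[1]: S = E(K, 0xD2) = 0xED; 0x92 ⊕ 0xED = 0x7F.
P[2]: S = E(K, 0xED) = 0xDA; 0x33 ⊕ 0xDA = 0xE9.
P[3]: S = E(K, 0xDA) = 0xE5; 0xF1 ⊕ 0xE5 = 0x14.

P[1] = 0x7F, P[2] = 0xE9, P[3] = 0x14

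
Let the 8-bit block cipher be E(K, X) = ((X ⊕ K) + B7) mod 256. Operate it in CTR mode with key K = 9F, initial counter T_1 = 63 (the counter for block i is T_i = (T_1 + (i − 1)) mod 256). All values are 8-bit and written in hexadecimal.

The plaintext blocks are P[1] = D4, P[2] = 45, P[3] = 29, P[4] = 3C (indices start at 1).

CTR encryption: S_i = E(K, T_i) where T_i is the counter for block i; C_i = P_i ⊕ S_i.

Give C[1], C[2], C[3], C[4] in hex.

C[1]: T = 63, S = E(K, T) = B3; D4 ⊕ B3 = 67.
C[2]: T = 64, S = E(K, T) = B2; 45 ⊕ B2 = F7.
C[3]: T = 65, S = E(K, T) = B1; 29 ⊕ B1 = 98.
C[4]: T = 66, S = E(K, T) = B0; 3C ⊕ B0 = 8C.

C[1] = 67, C[2] = F7, C[3] = 98, C[4] = 8C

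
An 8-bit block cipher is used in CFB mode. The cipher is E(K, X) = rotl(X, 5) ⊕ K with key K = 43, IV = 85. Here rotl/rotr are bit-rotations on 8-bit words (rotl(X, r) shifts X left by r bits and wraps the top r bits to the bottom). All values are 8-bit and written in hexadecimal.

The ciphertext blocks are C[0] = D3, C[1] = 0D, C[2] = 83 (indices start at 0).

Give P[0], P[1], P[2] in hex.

P[0] = 20, P[1] = 34, P[2] = 61

CFB decryption: P_i = C_i ⊕ E(K, C_{i−1}), with C_{−1} = IV.
P[0]: E(K, 85) = F3; D3 ⊕ F3 = 20.
P[1]: E(K, D3) = 39; 0D ⊕ 39 = 34.
P[2]: E(K, 0D) = E2; 83 ⊕ E2 = 61.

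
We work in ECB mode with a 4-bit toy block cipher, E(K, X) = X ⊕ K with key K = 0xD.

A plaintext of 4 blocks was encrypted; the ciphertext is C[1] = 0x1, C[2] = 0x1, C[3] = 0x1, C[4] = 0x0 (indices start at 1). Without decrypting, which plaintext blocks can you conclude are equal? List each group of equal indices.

P[1] = P[2] = P[3]

ECB encrypts each block independently with the same key, so equal ciphertext blocks imply equal plaintext blocks.
C[1] = C[2] = C[3] = 0x1, so P[1] = P[2] = P[3].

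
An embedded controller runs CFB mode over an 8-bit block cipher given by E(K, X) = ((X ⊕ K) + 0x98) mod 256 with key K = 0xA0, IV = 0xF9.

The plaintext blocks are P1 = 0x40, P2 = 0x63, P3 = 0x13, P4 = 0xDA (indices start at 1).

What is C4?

C4 = 0x93

CFB encryption: C_i = P_i ⊕ E(K, C_{i−1}), with C_{0} = IV.
C1: E(K, 0xF9) = 0xF1; 0x40 ⊕ 0xF1 = 0xB1.
C2: E(K, 0xB1) = 0xA9; 0x63 ⊕ 0xA9 = 0xCA.
C3: E(K, 0xCA) = 0x02; 0x13 ⊕ 0x02 = 0x11.
C4: E(K, 0x11) = 0x49; 0xDA ⊕ 0x49 = 0x93.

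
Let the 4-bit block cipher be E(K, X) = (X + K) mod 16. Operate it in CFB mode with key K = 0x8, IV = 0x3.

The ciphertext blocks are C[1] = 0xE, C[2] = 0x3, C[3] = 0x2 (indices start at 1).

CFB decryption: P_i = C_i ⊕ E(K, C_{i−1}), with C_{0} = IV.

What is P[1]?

P[1] = 0x5

P[1]: E(K, 0x3) = 0xB; 0xE ⊕ 0xB = 0x5.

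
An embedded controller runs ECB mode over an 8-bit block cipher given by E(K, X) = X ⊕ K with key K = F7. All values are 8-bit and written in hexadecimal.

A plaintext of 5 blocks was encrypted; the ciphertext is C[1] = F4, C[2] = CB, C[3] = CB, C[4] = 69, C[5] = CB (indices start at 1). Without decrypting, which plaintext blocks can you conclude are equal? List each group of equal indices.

P[2] = P[3] = P[5]

ECB encrypts each block independently with the same key, so equal ciphertext blocks imply equal plaintext blocks.
C[2] = C[3] = C[5] = CB, so P[2] = P[3] = P[5].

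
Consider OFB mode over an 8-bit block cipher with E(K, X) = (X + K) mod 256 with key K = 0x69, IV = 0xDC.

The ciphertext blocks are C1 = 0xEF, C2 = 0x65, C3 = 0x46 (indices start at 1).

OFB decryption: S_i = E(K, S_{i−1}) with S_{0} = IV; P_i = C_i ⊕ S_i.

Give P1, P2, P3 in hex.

P1: S = E(K, 0xDC) = 0x45; 0xEF ⊕ 0x45 = 0xAA.
P2: S = E(K, 0x45) = 0xAE; 0x65 ⊕ 0xAE = 0xCB.
P3: S = E(K, 0xAE) = 0x17; 0x46 ⊕ 0x17 = 0x51.

P1 = 0xAA, P2 = 0xCB, P3 = 0x51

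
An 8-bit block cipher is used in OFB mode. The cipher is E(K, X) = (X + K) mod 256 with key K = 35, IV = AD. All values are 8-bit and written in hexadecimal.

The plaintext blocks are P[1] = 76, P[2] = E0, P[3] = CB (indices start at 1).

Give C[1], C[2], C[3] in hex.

OFB encryption: S_i = E(K, S_{i−1}) with S_{0} = IV; C_i = P_i ⊕ S_i.
C[1]: S = E(K, AD) = E2; 76 ⊕ E2 = 94.
C[2]: S = E(K, E2) = 17; E0 ⊕ 17 = F7.
C[3]: S = E(K, 17) = 4C; CB ⊕ 4C = 87.

C[1] = 94, C[2] = F7, C[3] = 87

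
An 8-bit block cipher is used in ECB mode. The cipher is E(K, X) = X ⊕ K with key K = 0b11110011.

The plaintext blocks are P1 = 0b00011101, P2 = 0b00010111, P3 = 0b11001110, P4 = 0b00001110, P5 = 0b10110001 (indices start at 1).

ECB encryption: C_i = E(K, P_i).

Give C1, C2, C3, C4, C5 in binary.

C1 = 0b11101110, C2 = 0b11100100, C3 = 0b00111101, C4 = 0b11111101, C5 = 0b01000010

C1: E(K, 0b00011101) = 0b11101110.
C2: E(K, 0b00010111) = 0b11100100.
C3: E(K, 0b11001110) = 0b00111101.
C4: E(K, 0b00001110) = 0b11111101.
C5: E(K, 0b10110001) = 0b01000010.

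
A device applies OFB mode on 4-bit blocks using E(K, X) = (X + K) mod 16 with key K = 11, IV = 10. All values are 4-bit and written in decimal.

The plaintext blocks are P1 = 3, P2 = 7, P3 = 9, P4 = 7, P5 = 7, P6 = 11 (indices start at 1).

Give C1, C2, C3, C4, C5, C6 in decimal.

C1 = 6, C2 = 7, C3 = 2, C4 = 1, C5 = 6, C6 = 7

OFB encryption: S_i = E(K, S_{i−1}) with S_{0} = IV; C_i = P_i ⊕ S_i.
C1: S = E(K, 10) = 5; 3 ⊕ 5 = 6.
C2: S = E(K, 5) = 0; 7 ⊕ 0 = 7.
C3: S = E(K, 0) = 11; 9 ⊕ 11 = 2.
C4: S = E(K, 11) = 6; 7 ⊕ 6 = 1.
C5: S = E(K, 6) = 1; 7 ⊕ 1 = 6.
C6: S = E(K, 1) = 12; 11 ⊕ 12 = 7.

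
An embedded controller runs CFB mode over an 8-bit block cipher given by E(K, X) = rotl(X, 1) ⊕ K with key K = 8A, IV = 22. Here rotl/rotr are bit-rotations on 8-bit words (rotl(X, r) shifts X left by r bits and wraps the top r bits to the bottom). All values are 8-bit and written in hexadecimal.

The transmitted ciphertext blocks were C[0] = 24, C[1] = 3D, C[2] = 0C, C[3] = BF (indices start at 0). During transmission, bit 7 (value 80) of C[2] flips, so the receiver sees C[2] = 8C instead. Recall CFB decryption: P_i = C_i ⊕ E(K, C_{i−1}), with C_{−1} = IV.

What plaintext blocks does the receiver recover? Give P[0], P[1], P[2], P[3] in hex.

Only C[2] changed, to 8C. In CFB, a change in C_i flips the same bit in P_i and garbles P_{i+1}. Decrypting the received ciphertext:
P[0]: E(K, 22) = CE; 24 ⊕ CE = EA.
P[1]: E(K, 24) = C2; 3D ⊕ C2 = FF.
P[2]: E(K, 3D) = F0; 8C ⊕ F0 = 7C.
P[3]: E(K, 8C) = 93; BF ⊕ 93 = 2C.
Blocks that differ from the original plaintext: P[2], P[3].

P[0] = EA, P[1] = FF, P[2] = 7C, P[3] = 2C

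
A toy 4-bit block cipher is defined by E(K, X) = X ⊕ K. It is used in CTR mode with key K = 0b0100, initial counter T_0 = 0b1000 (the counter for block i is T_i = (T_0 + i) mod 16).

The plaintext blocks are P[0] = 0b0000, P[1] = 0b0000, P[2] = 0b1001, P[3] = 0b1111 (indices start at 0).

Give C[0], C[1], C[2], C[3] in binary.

CTR encryption: S_i = E(K, T_i) where T_i is the counter for block i; C_i = P_i ⊕ S_i.
C[0]: T = 0b1000, S = E(K, T) = 0b1100; 0b0000 ⊕ 0b1100 = 0b1100.
C[1]: T = 0b1001, S = E(K, T) = 0b1101; 0b0000 ⊕ 0b1101 = 0b1101.
C[2]: T = 0b1010, S = E(K, T) = 0b1110; 0b1001 ⊕ 0b1110 = 0b0111.
C[3]: T = 0b1011, S = E(K, T) = 0b1111; 0b1111 ⊕ 0b1111 = 0b0000.

C[0] = 0b1100, C[1] = 0b1101, C[2] = 0b0111, C[3] = 0b0000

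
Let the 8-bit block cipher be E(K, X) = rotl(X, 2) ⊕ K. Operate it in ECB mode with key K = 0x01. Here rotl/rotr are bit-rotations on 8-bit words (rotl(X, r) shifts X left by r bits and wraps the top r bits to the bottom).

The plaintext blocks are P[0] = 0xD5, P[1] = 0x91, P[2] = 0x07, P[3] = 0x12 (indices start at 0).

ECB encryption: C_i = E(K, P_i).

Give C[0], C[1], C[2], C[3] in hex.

C[0] = 0x56, C[1] = 0x47, C[2] = 0x1D, C[3] = 0x49

C[0]: E(K, 0xD5) = 0x56.
C[1]: E(K, 0x91) = 0x47.
C[2]: E(K, 0x07) = 0x1D.
C[3]: E(K, 0x12) = 0x49.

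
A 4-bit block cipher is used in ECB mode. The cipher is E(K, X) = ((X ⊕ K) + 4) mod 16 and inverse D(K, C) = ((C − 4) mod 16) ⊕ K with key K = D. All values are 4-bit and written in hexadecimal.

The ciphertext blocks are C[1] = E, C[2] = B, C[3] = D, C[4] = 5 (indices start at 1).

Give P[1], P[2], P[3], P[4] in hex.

ECB decryption: P_i = D(K, C_i).
P[1]: D(K, E) = 7.
P[2]: D(K, B) = A.
P[3]: D(K, D) = 4.
P[4]: D(K, 5) = C.

P[1] = 7, P[2] = A, P[3] = 4, P[4] = C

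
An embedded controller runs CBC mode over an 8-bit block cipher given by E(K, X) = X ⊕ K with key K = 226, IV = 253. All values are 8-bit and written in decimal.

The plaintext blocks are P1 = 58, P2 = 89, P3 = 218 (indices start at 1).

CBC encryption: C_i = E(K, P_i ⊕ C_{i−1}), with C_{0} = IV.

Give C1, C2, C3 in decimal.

C1: P1 ⊕ 253 = 199; E(K, 199) = 37.
C2: P2 ⊕ 37 = 124; E(K, 124) = 158.
C3: P3 ⊕ 158 = 68; E(K, 68) = 166.

C1 = 37, C2 = 158, C3 = 166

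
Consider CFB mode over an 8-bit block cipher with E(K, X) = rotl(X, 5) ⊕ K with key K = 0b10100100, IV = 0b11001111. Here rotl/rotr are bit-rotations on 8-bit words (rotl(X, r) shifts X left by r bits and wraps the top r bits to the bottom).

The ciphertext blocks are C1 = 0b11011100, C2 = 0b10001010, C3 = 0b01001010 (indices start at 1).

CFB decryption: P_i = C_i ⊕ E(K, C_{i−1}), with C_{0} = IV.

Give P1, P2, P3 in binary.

P1 = 0b10000001, P2 = 0b10110101, P3 = 0b10111111

P1: E(K, 0b11001111) = 0b01011101; 0b11011100 ⊕ 0b01011101 = 0b10000001.
P2: E(K, 0b11011100) = 0b00111111; 0b10001010 ⊕ 0b00111111 = 0b10110101.
P3: E(K, 0b10001010) = 0b11110101; 0b01001010 ⊕ 0b11110101 = 0b10111111.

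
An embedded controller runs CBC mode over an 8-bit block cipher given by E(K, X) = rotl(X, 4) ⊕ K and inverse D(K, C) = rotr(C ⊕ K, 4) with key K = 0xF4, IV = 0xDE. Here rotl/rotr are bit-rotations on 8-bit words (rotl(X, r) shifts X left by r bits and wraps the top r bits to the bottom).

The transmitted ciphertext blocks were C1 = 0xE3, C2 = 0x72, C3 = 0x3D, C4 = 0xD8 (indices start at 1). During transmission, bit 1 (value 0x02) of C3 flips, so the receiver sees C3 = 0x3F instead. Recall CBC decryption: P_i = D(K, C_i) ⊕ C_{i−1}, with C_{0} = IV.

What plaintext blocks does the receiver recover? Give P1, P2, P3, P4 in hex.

Only C3 changed, to 0x3F. In CBC, a change in C_i garbles P_i and flips the same bit in P_{i+1}. Decrypting the received ciphertext:
P1: D(K, 0xE3) = 0x71; 0x71 ⊕ 0xDE = 0xAF.
P2: D(K, 0x72) = 0x68; 0x68 ⊕ 0xE3 = 0x8B.
P3: D(K, 0x3F) = 0xBC; 0xBC ⊕ 0x72 = 0xCE.
P4: D(K, 0xD8) = 0xC2; 0xC2 ⊕ 0x3F = 0xFD.
Blocks that differ from the original plaintext: P3, P4.

P1 = 0xAF, P2 = 0x8B, P3 = 0xCE, P4 = 0xFD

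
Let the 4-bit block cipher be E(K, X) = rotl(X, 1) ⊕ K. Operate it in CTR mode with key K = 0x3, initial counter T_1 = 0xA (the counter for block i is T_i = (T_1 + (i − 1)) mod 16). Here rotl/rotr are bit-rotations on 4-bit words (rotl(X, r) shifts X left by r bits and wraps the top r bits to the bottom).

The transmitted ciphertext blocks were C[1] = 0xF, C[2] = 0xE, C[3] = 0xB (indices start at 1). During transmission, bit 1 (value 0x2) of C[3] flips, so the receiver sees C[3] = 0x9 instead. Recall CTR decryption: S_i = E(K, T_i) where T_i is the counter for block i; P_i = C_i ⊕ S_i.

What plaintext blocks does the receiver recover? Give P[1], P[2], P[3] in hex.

Only C[3] changed, to 0x9. In CTR, a change in C_i flips the same bit in P_i only; the keystream is unaffected. Decrypting the received ciphertext:
P[1]: T = 0xA, S = E(K, T) = 0x6; 0xF ⊕ 0x6 = 0x9.
P[2]: T = 0xB, S = E(K, T) = 0x4; 0xE ⊕ 0x4 = 0xA.
P[3]: T = 0xC, S = E(K, T) = 0xA; 0x9 ⊕ 0xA = 0x3.
Blocks that differ from the original plaintext: P[3].

P[1] = 0x9, P[2] = 0xA, P[3] = 0x3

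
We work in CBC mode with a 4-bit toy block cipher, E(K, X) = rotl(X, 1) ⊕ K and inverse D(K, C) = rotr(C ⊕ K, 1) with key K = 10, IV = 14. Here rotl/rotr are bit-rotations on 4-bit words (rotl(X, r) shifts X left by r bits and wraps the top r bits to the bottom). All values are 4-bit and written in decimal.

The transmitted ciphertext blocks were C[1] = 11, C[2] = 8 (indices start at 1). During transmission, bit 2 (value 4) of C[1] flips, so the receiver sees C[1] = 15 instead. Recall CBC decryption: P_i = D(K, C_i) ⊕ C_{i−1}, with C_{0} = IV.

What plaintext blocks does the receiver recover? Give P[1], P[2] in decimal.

Only C[1] changed, to 15. In CBC, a change in C_i garbles P_i and flips the same bit in P_{i+1}. Decrypting the received ciphertext:
P[1]: D(K, 15) = 10; 10 ⊕ 14 = 4.
P[2]: D(K, 8) = 1; 1 ⊕ 15 = 14.
Blocks that differ from the original plaintext: P[1], P[2].

P[1] = 4, P[2] = 14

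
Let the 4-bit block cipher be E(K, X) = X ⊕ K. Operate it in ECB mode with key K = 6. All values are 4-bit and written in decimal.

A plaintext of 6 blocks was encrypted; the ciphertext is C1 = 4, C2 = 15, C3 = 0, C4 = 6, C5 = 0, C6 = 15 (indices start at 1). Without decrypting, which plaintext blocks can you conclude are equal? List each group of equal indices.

P2 = P6; P3 = P5

ECB encrypts each block independently with the same key, so equal ciphertext blocks imply equal plaintext blocks.
C2 = C6 = 15, so P2 = P6.
C3 = C5 = 0, so P3 = P5.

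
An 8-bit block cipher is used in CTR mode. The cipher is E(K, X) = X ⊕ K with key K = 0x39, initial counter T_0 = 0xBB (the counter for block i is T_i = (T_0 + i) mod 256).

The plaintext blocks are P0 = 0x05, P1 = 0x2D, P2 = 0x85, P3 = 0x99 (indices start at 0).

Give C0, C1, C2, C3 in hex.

C0 = 0x87, C1 = 0xA8, C2 = 0x01, C3 = 0x1E

CTR encryption: S_i = E(K, T_i) where T_i is the counter for block i; C_i = P_i ⊕ S_i.
C0: T = 0xBB, S = E(K, T) = 0x82; 0x05 ⊕ 0x82 = 0x87.
C1: T = 0xBC, S = E(K, T) = 0x85; 0x2D ⊕ 0x85 = 0xA8.
C2: T = 0xBD, S = E(K, T) = 0x84; 0x85 ⊕ 0x84 = 0x01.
C3: T = 0xBE, S = E(K, T) = 0x87; 0x99 ⊕ 0x87 = 0x1E.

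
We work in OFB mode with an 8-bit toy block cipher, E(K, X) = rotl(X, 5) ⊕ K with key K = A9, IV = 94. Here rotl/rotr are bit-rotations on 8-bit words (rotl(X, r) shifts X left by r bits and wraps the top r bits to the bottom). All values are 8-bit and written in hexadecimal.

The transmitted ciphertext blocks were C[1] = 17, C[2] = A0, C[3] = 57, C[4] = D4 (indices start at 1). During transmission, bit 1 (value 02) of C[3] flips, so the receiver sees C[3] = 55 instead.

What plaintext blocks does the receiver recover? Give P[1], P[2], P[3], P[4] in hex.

OFB decryption: S_i = E(K, S_{i−1}) with S_{0} = IV; P_i = C_i ⊕ S_i.
Only C[3] changed, to 55. In OFB, a change in C_i flips the same bit in P_i only; the keystream is unaffected. Decrypting the received ciphertext:
P[1]: S = E(K, 94) = 3B; 17 ⊕ 3B = 2C.
P[2]: S = E(K, 3B) = CE; A0 ⊕ CE = 6E.
P[3]: S = E(K, CE) = 70; 55 ⊕ 70 = 25.
P[4]: S = E(K, 70) = A7; D4 ⊕ A7 = 73.
Blocks that differ from the original plaintext: P[3].

P[1] = 2C, P[2] = 6E, P[3] = 25, P[4] = 73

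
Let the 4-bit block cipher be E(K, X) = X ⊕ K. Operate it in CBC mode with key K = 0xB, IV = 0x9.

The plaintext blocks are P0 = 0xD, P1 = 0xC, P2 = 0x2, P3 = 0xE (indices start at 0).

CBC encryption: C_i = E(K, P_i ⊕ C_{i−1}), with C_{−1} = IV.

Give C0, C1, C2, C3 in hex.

C0 = 0xF, C1 = 0x8, C2 = 0x1, C3 = 0x4

C0: P0 ⊕ 0x9 = 0x4; E(K, 0x4) = 0xF.
C1: P1 ⊕ 0xF = 0x3; E(K, 0x3) = 0x8.
C2: P2 ⊕ 0x8 = 0xA; E(K, 0xA) = 0x1.
C3: P3 ⊕ 0x1 = 0xF; E(K, 0xF) = 0x4.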